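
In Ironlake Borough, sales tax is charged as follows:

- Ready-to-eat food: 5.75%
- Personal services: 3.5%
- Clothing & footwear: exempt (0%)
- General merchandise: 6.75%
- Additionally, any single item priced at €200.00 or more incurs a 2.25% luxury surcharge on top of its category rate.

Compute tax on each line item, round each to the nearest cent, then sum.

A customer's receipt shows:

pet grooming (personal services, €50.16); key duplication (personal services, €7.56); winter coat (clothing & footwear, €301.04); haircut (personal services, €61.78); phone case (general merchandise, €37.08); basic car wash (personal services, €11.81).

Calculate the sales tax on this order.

Pet grooming €50.16: personal services → 3.5% → €1.76
Key duplication €7.56: personal services → 3.5% → €0.26
Winter coat €301.04: clothing & footwear → 0% + 2.25% surcharge = 2.25% → €6.77
Haircut €61.78: personal services → 3.5% → €2.16
Phone case €37.08: general merchandise → 6.75% → €2.50
Basic car wash €11.81: personal services → 3.5% → €0.41
Total tax = €1.76 + €0.26 + €6.77 + €2.16 + €2.50 + €0.41 = €13.86

€13.86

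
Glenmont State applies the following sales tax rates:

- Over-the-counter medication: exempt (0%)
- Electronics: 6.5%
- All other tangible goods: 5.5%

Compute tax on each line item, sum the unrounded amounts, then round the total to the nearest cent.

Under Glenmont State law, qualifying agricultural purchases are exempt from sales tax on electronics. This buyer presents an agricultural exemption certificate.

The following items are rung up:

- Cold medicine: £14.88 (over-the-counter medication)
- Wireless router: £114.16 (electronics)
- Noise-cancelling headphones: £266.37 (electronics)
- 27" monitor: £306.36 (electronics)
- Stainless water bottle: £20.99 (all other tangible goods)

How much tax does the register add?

Cold medicine £14.88: over-the-counter medication → 0% → £0.00
Wireless router £114.16: electronics, buyer-exempt → 0% → £0.00
Noise-cancelling headphones £266.37: electronics, buyer-exempt → 0% → £0.00
27" monitor £306.36: electronics, buyer-exempt → 0% → £0.00
Stainless water bottle £20.99: all other tangible goods → 5.5% → £1.15445
Unrounded tax sum = £1.15445 → £1.15

£1.15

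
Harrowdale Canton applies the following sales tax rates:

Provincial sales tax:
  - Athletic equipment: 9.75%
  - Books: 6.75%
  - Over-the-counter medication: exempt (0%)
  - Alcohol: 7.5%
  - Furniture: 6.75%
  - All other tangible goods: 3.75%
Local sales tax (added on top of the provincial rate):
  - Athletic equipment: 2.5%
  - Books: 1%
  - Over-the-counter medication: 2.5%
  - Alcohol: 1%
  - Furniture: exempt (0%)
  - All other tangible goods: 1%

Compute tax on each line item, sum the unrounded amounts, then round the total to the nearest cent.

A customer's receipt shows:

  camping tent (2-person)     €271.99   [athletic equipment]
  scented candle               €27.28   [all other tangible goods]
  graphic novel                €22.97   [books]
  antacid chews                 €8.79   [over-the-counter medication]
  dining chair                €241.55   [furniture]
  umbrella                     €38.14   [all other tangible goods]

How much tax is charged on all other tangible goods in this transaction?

€3.11

Scented candle €27.28: all other tangible goods → 3.75% + 1% local = 4.75% → €1.2958
Umbrella €38.14: all other tangible goods → 3.75% + 1% local = 4.75% → €1.81165
Tax on all other tangible goods: unrounded sum = €3.10745 → €3.11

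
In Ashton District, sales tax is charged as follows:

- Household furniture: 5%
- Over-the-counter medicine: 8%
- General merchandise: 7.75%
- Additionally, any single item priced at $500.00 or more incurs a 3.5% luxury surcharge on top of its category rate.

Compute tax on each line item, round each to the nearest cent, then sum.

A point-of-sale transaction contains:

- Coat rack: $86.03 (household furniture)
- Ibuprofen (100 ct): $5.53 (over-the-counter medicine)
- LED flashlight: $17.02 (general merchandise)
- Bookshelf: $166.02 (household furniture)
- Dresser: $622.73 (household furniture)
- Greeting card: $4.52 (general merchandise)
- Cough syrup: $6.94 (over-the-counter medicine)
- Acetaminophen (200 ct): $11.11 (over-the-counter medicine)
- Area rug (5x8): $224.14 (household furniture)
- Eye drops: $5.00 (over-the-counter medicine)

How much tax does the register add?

Coat rack $86.03: household furniture → 5% → $4.30
Ibuprofen (100 ct) $5.53: over-the-counter medicine → 8% → $0.44
LED flashlight $17.02: general merchandise → 7.75% → $1.32
Bookshelf $166.02: household furniture → 5% → $8.30
Dresser $622.73: household furniture → 5% + 3.5% surcharge = 8.5% → $52.93
Greeting card $4.52: general merchandise → 7.75% → $0.35
Cough syrup $6.94: over-the-counter medicine → 8% → $0.56
Acetaminophen (200 ct) $11.11: over-the-counter medicine → 8% → $0.89
Area rug (5x8) $224.14: household furniture → 5% → $11.21
Eye drops $5.00: over-the-counter medicine → 8% → $0.40
Total tax = $4.30 + $0.44 + $1.32 + $8.30 + $52.93 + $0.35 + $0.56 + $0.89 + $11.21 + $0.40 = $80.70

$80.70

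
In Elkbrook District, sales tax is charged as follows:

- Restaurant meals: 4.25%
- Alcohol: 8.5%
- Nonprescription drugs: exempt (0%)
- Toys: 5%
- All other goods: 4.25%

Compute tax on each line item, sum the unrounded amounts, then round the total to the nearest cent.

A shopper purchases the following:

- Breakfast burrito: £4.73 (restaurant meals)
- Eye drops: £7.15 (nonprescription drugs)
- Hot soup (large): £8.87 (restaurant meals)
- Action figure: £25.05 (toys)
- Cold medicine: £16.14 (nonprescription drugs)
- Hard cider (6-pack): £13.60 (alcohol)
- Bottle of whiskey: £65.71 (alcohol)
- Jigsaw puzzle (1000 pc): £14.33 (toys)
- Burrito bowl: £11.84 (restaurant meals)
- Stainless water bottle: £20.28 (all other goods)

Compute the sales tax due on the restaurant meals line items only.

Breakfast burrito £4.73: restaurant meals → 4.25% → £0.201025
Hot soup (large) £8.87: restaurant meals → 4.25% → £0.376975
Burrito bowl £11.84: restaurant meals → 4.25% → £0.5032
Tax on restaurant meals: unrounded sum = £1.0812 → £1.08

£1.08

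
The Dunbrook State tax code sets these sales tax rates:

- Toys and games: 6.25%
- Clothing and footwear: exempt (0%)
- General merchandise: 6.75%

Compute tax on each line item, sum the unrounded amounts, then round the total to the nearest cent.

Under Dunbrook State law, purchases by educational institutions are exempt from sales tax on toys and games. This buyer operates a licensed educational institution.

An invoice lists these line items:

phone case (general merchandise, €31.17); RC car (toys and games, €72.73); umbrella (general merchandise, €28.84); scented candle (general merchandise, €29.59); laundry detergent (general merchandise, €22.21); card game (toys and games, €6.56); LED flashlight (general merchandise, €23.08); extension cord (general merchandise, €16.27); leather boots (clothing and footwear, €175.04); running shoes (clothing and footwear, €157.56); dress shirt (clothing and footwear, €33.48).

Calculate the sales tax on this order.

€10.20

Phone case €31.17: general merchandise → 6.75% → €2.103975
RC car €72.73: toys and games, buyer-exempt → 0% → €0.00
Umbrella €28.84: general merchandise → 6.75% → €1.9467
Scented candle €29.59: general merchandise → 6.75% → €1.997325
Laundry detergent €22.21: general merchandise → 6.75% → €1.499175
Card game €6.56: toys and games, buyer-exempt → 0% → €0.00
LED flashlight €23.08: general merchandise → 6.75% → €1.5579
Extension cord €16.27: general merchandise → 6.75% → €1.098225
Leather boots €175.04: clothing and footwear → 0% → €0.00
Running shoes €157.56: clothing and footwear → 0% → €0.00
Dress shirt €33.48: clothing and footwear → 0% → €0.00
Unrounded tax sum = €10.2033 → €10.20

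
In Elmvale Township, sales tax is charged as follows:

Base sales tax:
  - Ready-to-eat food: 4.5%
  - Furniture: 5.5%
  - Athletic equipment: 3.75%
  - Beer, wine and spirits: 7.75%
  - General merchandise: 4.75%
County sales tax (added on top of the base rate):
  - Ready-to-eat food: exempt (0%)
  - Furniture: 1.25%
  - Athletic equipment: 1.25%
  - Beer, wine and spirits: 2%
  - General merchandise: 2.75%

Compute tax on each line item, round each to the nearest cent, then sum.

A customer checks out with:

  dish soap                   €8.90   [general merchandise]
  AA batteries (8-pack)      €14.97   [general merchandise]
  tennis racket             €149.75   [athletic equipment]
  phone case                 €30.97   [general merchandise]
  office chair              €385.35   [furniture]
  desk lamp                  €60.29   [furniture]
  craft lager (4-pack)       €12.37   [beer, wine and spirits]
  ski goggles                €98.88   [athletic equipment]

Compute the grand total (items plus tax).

€809.31

Dish soap €8.90: general merchandise → 4.75% + 2.75% county = 7.5% → €0.67
AA batteries (8-pack) €14.97: general merchandise → 4.75% + 2.75% county = 7.5% → €1.12
Tennis racket €149.75: athletic equipment → 3.75% + 1.25% county = 5% → €7.49
Phone case €30.97: general merchandise → 4.75% + 2.75% county = 7.5% → €2.32
Office chair €385.35: furniture → 5.5% + 1.25% county = 6.75% → €26.01
Desk lamp €60.29: furniture → 5.5% + 1.25% county = 6.75% → €4.07
Craft lager (4-pack) €12.37: beer, wine and spirits → 7.75% + 2% county = 9.75% → €1.21
Ski goggles €98.88: athletic equipment → 3.75% + 1.25% county = 5% → €4.94
Subtotal = €761.48; tax = €47.83; total due = €809.31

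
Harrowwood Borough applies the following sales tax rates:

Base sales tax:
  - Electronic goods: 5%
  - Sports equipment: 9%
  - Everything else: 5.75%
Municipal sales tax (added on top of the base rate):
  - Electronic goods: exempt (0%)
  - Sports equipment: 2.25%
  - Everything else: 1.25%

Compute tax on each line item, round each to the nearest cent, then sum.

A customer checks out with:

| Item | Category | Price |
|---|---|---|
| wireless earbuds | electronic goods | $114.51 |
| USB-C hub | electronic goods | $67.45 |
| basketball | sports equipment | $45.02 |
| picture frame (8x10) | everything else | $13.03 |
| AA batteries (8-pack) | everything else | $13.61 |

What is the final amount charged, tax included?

$269.64

Wireless earbuds $114.51: electronic goods → 5% + 0% municipal = 5% → $5.73
USB-C hub $67.45: electronic goods → 5% + 0% municipal = 5% → $3.37
Basketball $45.02: sports equipment → 9% + 2.25% municipal = 11.25% → $5.06
Picture frame (8x10) $13.03: everything else → 5.75% + 1.25% municipal = 7% → $0.91
AA batteries (8-pack) $13.61: everything else → 5.75% + 1.25% municipal = 7% → $0.95
Subtotal = $253.62; tax = $16.02; total due = $269.64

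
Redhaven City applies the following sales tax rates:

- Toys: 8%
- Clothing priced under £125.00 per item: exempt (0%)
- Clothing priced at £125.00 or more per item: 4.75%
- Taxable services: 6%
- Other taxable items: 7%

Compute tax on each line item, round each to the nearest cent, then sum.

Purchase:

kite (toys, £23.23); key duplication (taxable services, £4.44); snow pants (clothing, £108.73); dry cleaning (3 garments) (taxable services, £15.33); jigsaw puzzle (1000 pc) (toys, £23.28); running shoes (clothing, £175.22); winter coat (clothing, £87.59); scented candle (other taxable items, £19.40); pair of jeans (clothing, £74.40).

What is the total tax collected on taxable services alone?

Key duplication £4.44: taxable services → 6% → £0.27
Dry cleaning (3 garments) £15.33: taxable services → 6% → £0.92
Tax on taxable services = £0.27 + £0.92 = £1.19

£1.19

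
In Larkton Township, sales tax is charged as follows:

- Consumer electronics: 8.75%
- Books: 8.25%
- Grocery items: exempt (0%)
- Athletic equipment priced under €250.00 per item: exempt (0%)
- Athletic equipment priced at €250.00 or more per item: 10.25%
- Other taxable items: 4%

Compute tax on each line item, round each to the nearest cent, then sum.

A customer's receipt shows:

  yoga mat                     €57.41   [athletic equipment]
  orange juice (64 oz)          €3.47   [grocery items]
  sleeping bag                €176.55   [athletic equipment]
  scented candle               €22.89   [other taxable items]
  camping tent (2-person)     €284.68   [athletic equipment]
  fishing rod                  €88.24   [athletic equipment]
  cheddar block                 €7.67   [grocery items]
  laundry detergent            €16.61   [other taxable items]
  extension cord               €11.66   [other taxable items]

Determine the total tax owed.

Yoga mat €57.41: athletic equipment, under €250.00 → 0% → €0.00
Orange juice (64 oz) €3.47: grocery items → 0% → €0.00
Sleeping bag €176.55: athletic equipment, under €250.00 → 0% → €0.00
Scented candle €22.89: other taxable items → 4% → €0.92
Camping tent (2-person) €284.68: athletic equipment, €250.00 or more → 10.25% → €29.18
Fishing rod €88.24: athletic equipment, under €250.00 → 0% → €0.00
Cheddar block €7.67: grocery items → 0% → €0.00
Laundry detergent €16.61: other taxable items → 4% → €0.66
Extension cord €11.66: other taxable items → 4% → €0.47
Total tax = €0.92 + €29.18 + €0.66 + €0.47 = €31.23

€31.23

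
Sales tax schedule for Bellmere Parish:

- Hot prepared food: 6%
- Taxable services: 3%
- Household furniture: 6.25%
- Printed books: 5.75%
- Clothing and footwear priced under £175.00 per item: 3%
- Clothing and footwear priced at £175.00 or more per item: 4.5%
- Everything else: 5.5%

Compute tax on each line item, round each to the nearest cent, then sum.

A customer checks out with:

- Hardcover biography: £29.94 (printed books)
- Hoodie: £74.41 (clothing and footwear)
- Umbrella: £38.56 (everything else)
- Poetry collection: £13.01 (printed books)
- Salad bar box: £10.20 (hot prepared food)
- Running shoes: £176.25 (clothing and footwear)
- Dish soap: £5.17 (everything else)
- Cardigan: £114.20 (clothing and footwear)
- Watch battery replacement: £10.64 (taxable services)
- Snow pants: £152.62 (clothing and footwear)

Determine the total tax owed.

£23.97

Hardcover biography £29.94: printed books → 5.75% → £1.72
Hoodie £74.41: clothing and footwear, under £175.00 → 3% → £2.23
Umbrella £38.56: everything else → 5.5% → £2.12
Poetry collection £13.01: printed books → 5.75% → £0.75
Salad bar box £10.20: hot prepared food → 6% → £0.61
Running shoes £176.25: clothing and footwear, £175.00 or more → 4.5% → £7.93
Dish soap £5.17: everything else → 5.5% → £0.28
Cardigan £114.20: clothing and footwear, under £175.00 → 3% → £3.43
Watch battery replacement £10.64: taxable services → 3% → £0.32
Snow pants £152.62: clothing and footwear, under £175.00 → 3% → £4.58
Total tax = £1.72 + £2.23 + £2.12 + £0.75 + £0.61 + £7.93 + £0.28 + £3.43 + £0.32 + £4.58 = £23.97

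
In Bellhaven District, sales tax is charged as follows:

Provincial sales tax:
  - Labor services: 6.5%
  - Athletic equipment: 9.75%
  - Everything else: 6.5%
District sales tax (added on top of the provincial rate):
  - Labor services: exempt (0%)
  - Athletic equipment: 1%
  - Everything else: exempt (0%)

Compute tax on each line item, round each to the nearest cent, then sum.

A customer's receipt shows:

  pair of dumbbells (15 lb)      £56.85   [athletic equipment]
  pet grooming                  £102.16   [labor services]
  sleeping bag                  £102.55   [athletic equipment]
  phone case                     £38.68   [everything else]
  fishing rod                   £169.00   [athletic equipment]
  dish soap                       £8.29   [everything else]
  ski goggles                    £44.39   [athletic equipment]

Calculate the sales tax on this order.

£49.76

Pair of dumbbells (15 lb) £56.85: athletic equipment → 9.75% + 1% district = 10.75% → £6.11
Pet grooming £102.16: labor services → 6.5% + 0% district = 6.5% → £6.64
Sleeping bag £102.55: athletic equipment → 9.75% + 1% district = 10.75% → £11.02
Phone case £38.68: everything else → 6.5% + 0% district = 6.5% → £2.51
Fishing rod £169.00: athletic equipment → 9.75% + 1% district = 10.75% → £18.17
Dish soap £8.29: everything else → 6.5% + 0% district = 6.5% → £0.54
Ski goggles £44.39: athletic equipment → 9.75% + 1% district = 10.75% → £4.77
Total tax = £6.11 + £6.64 + £11.02 + £2.51 + £18.17 + £0.54 + £4.77 = £49.76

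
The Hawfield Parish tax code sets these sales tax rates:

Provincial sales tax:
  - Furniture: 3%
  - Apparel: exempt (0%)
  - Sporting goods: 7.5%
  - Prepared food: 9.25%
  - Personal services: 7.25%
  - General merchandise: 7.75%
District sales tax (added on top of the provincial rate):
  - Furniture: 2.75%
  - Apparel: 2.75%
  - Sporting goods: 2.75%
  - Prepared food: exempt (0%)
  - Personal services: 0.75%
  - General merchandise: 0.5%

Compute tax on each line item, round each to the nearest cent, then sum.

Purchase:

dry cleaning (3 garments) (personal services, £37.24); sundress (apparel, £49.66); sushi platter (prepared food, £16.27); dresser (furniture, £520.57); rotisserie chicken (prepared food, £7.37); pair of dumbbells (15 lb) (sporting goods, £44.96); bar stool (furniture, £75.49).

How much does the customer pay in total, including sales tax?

£796.97

Dry cleaning (3 garments) £37.24: personal services → 7.25% + 0.75% district = 8% → £2.98
Sundress £49.66: apparel → 0% + 2.75% district = 2.75% → £1.37
Sushi platter £16.27: prepared food → 9.25% + 0% district = 9.25% → £1.50
Dresser £520.57: furniture → 3% + 2.75% district = 5.75% → £29.93
Rotisserie chicken £7.37: prepared food → 9.25% + 0% district = 9.25% → £0.68
Pair of dumbbells (15 lb) £44.96: sporting goods → 7.5% + 2.75% district = 10.25% → £4.61
Bar stool £75.49: furniture → 3% + 2.75% district = 5.75% → £4.34
Subtotal = £751.56; tax = £45.41; total due = £796.97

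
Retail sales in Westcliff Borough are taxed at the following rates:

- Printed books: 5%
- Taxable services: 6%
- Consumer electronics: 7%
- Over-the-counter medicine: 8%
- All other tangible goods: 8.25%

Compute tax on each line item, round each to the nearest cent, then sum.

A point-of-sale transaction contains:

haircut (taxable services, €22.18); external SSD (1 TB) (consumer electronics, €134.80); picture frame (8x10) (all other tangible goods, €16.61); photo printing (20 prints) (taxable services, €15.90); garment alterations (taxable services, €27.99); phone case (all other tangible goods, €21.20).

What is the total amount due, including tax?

Haircut €22.18: taxable services → 6% → €1.33
External SSD (1 TB) €134.80: consumer electronics → 7% → €9.44
Picture frame (8x10) €16.61: all other tangible goods → 8.25% → €1.37
Photo printing (20 prints) €15.90: taxable services → 6% → €0.95
Garment alterations €27.99: taxable services → 6% → €1.68
Phone case €21.20: all other tangible goods → 8.25% → €1.75
Subtotal = €238.68; tax = €16.52; total due = €255.20

€255.20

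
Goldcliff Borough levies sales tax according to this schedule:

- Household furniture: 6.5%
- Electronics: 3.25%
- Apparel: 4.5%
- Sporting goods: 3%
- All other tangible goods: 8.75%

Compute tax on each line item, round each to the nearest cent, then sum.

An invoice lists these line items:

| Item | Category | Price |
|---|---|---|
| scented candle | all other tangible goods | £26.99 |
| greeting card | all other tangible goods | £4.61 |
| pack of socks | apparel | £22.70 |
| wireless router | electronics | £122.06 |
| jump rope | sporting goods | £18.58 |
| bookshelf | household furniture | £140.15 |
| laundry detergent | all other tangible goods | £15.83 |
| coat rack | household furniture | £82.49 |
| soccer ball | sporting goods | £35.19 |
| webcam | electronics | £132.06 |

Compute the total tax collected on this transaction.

Scented candle £26.99: all other tangible goods → 8.75% → £2.36
Greeting card £4.61: all other tangible goods → 8.75% → £0.40
Pack of socks £22.70: apparel → 4.5% → £1.02
Wireless router £122.06: electronics → 3.25% → £3.97
Jump rope £18.58: sporting goods → 3% → £0.56
Bookshelf £140.15: household furniture → 6.5% → £9.11
Laundry detergent £15.83: all other tangible goods → 8.75% → £1.39
Coat rack £82.49: household furniture → 6.5% → £5.36
Soccer ball £35.19: sporting goods → 3% → £1.06
Webcam £132.06: electronics → 3.25% → £4.29
Total tax = £2.36 + £0.40 + £1.02 + £3.97 + £0.56 + £9.11 + £1.39 + £5.36 + £1.06 + £4.29 = £29.52

£29.52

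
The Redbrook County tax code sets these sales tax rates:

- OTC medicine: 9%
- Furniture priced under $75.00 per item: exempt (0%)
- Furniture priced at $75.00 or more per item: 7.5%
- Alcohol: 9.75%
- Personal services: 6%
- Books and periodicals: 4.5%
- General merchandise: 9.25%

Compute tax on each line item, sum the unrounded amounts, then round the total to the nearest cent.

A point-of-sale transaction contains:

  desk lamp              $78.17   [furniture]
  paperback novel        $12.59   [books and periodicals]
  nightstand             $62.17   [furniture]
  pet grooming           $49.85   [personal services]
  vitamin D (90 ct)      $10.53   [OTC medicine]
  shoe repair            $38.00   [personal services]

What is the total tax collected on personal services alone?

Pet grooming $49.85: personal services → 6% → $2.991
Shoe repair $38.00: personal services → 6% → $2.28
Tax on personal services: unrounded sum = $5.271 → $5.27

$5.27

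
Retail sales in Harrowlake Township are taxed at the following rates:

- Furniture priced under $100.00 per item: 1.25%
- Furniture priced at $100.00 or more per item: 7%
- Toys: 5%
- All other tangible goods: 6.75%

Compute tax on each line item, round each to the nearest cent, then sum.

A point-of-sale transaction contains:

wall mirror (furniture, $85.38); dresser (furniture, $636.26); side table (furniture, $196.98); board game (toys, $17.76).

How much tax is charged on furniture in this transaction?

$59.40

Wall mirror $85.38: furniture, under $100.00 → 1.25% → $1.07
Dresser $636.26: furniture, $100.00 or more → 7% → $44.54
Side table $196.98: furniture, $100.00 or more → 7% → $13.79
Tax on furniture = $1.07 + $44.54 + $13.79 = $59.40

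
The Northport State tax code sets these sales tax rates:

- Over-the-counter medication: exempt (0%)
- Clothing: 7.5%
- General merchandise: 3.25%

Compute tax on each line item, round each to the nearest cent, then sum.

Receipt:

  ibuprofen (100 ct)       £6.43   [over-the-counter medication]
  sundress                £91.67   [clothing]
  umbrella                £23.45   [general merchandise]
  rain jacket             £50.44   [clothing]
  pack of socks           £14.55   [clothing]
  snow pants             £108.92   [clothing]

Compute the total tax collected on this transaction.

Ibuprofen (100 ct) £6.43: over-the-counter medication → 0% → £0.00
Sundress £91.67: clothing → 7.5% → £6.88
Umbrella £23.45: general merchandise → 3.25% → £0.76
Rain jacket £50.44: clothing → 7.5% → £3.78
Pack of socks £14.55: clothing → 7.5% → £1.09
Snow pants £108.92: clothing → 7.5% → £8.17
Total tax = £6.88 + £0.76 + £3.78 + £1.09 + £8.17 = £20.68

£20.68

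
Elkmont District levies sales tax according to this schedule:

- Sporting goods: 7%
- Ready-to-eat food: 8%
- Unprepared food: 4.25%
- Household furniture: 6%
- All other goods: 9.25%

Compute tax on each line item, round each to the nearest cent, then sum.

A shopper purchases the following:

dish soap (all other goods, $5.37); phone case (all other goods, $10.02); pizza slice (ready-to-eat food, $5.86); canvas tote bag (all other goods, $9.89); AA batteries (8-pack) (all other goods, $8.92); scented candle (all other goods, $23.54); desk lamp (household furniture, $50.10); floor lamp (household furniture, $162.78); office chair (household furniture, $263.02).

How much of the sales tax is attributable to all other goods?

Dish soap $5.37: all other goods → 9.25% → $0.50
Phone case $10.02: all other goods → 9.25% → $0.93
Canvas tote bag $9.89: all other goods → 9.25% → $0.91
AA batteries (8-pack) $8.92: all other goods → 9.25% → $0.83
Scented candle $23.54: all other goods → 9.25% → $2.18
Tax on all other goods = $0.50 + $0.93 + $0.91 + $0.83 + $2.18 = $5.35

$5.35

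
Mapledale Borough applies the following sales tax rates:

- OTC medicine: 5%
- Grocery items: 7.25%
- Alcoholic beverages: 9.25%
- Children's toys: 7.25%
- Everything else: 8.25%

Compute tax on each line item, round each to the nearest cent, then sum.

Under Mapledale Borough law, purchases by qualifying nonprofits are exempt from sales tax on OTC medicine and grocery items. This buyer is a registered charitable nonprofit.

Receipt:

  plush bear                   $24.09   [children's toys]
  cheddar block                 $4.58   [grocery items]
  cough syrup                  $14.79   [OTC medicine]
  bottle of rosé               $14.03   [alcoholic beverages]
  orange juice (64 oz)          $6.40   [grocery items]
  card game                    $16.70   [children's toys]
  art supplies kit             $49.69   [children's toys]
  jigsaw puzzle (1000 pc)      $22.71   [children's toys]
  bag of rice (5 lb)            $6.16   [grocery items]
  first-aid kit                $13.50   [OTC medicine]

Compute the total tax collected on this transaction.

$9.51

Plush bear $24.09: children's toys → 7.25% → $1.75
Cheddar block $4.58: grocery items, buyer-exempt → 0% → $0.00
Cough syrup $14.79: OTC medicine, buyer-exempt → 0% → $0.00
Bottle of rosé $14.03: alcoholic beverages → 9.25% → $1.30
Orange juice (64 oz) $6.40: grocery items, buyer-exempt → 0% → $0.00
Card game $16.70: children's toys → 7.25% → $1.21
Art supplies kit $49.69: children's toys → 7.25% → $3.60
Jigsaw puzzle (1000 pc) $22.71: children's toys → 7.25% → $1.65
Bag of rice (5 lb) $6.16: grocery items, buyer-exempt → 0% → $0.00
First-aid kit $13.50: OTC medicine, buyer-exempt → 0% → $0.00
Total tax = $1.75 + $1.30 + $1.21 + $3.60 + $1.65 = $9.51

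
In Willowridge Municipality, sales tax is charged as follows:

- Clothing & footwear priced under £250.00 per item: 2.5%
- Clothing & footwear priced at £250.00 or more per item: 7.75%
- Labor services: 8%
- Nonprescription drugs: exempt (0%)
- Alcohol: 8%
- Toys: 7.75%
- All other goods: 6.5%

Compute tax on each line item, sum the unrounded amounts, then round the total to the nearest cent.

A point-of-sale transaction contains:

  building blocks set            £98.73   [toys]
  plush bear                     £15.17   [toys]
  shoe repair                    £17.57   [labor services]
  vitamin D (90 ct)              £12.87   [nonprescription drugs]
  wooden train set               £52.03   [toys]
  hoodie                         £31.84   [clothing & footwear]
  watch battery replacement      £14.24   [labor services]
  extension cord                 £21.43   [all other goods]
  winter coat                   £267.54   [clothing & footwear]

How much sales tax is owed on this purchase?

Building blocks set £98.73: toys → 7.75% → £7.651575
Plush bear £15.17: toys → 7.75% → £1.175675
Shoe repair £17.57: labor services → 8% → £1.4056
Vitamin D (90 ct) £12.87: nonprescription drugs → 0% → £0.00
Wooden train set £52.03: toys → 7.75% → £4.032325
Hoodie £31.84: clothing & footwear, under £250.00 → 2.5% → £0.796
Watch battery replacement £14.24: labor services → 8% → £1.1392
Extension cord £21.43: all other goods → 6.5% → £1.39295
Winter coat £267.54: clothing & footwear, £250.00 or more → 7.75% → £20.73435
Unrounded tax sum = £38.327675 → £38.33

£38.33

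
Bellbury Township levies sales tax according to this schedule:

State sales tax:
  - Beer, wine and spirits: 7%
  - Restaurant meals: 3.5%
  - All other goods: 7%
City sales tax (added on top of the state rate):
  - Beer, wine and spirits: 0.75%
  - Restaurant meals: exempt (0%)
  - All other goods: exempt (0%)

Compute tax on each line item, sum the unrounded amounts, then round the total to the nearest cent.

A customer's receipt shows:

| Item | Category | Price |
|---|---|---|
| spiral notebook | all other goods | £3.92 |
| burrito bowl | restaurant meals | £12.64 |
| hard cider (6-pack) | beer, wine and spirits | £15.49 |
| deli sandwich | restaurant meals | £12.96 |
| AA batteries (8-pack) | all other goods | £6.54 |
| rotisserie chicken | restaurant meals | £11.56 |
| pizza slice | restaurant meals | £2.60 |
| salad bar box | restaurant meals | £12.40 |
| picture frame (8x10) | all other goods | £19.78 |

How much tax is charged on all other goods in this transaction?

Spiral notebook £3.92: all other goods → 7% + 0% city = 7% → £0.2744
AA batteries (8-pack) £6.54: all other goods → 7% + 0% city = 7% → £0.4578
Picture frame (8x10) £19.78: all other goods → 7% + 0% city = 7% → £1.3846
Tax on all other goods: unrounded sum = £2.1168 → £2.12

£2.12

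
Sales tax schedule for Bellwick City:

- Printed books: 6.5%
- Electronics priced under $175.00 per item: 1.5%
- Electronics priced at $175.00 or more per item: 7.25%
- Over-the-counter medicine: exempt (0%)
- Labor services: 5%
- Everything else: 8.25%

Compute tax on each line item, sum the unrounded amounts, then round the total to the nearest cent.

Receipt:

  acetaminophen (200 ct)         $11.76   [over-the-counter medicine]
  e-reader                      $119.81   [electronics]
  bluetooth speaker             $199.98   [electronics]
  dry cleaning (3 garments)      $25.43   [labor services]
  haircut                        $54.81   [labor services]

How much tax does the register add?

$20.31

Acetaminophen (200 ct) $11.76: over-the-counter medicine → 0% → $0.00
E-reader $119.81: electronics, under $175.00 → 1.5% → $1.79715
Bluetooth speaker $199.98: electronics, $175.00 or more → 7.25% → $14.49855
Dry cleaning (3 garments) $25.43: labor services → 5% → $1.2715
Haircut $54.81: labor services → 5% → $2.7405
Unrounded tax sum = $20.3077 → $20.31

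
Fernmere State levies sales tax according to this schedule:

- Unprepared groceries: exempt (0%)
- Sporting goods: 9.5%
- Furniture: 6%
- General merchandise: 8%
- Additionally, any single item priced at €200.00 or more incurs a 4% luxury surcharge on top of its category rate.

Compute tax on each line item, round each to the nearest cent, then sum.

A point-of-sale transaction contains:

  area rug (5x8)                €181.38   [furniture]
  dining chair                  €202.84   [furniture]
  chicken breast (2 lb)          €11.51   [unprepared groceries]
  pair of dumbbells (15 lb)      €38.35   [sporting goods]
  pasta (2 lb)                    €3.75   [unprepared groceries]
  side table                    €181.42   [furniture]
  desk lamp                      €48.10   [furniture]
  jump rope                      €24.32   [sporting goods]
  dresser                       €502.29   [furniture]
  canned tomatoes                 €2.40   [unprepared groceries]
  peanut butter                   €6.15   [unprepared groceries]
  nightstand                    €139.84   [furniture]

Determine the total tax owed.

Area rug (5x8) €181.38: furniture → 6% → €10.88
Dining chair €202.84: furniture → 6% + 4% surcharge = 10% → €20.28
Chicken breast (2 lb) €11.51: unprepared groceries → 0% → €0.00
Pair of dumbbells (15 lb) €38.35: sporting goods → 9.5% → €3.64
Pasta (2 lb) €3.75: unprepared groceries → 0% → €0.00
Side table €181.42: furniture → 6% → €10.89
Desk lamp €48.10: furniture → 6% → €2.89
Jump rope €24.32: sporting goods → 9.5% → €2.31
Dresser €502.29: furniture → 6% + 4% surcharge = 10% → €50.23
Canned tomatoes €2.40: unprepared groceries → 0% → €0.00
Peanut butter €6.15: unprepared groceries → 0% → €0.00
Nightstand €139.84: furniture → 6% → €8.39
Total tax = €10.88 + €20.28 + €3.64 + €10.89 + €2.89 + €2.31 + €50.23 + €8.39 = €109.51

€109.51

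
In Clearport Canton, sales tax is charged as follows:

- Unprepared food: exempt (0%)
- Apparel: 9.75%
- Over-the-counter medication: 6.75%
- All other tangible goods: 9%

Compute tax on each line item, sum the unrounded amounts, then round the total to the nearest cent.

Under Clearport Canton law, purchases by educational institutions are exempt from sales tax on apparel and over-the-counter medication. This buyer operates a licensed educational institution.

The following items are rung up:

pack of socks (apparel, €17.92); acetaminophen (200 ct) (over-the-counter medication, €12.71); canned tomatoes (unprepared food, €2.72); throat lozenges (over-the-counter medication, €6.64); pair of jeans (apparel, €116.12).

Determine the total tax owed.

€0.00

Pack of socks €17.92: apparel, buyer-exempt → 0% → €0.00
Acetaminophen (200 ct) €12.71: over-the-counter medication, buyer-exempt → 0% → €0.00
Canned tomatoes €2.72: unprepared food → 0% → €0.00
Throat lozenges €6.64: over-the-counter medication, buyer-exempt → 0% → €0.00
Pair of jeans €116.12: apparel, buyer-exempt → 0% → €0.00
Unrounded tax sum = €0.00 → €0.00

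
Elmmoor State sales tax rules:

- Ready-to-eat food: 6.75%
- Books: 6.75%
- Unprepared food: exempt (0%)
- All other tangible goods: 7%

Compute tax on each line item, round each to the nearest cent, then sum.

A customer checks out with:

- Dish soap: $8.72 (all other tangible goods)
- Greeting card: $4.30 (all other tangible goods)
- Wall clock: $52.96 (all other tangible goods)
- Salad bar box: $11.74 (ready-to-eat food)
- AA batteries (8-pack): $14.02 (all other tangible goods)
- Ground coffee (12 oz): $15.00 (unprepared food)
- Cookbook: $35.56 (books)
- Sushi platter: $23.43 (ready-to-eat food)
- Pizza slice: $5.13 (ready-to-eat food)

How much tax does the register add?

$10.72

Dish soap $8.72: all other tangible goods → 7% → $0.61
Greeting card $4.30: all other tangible goods → 7% → $0.30
Wall clock $52.96: all other tangible goods → 7% → $3.71
Salad bar box $11.74: ready-to-eat food → 6.75% → $0.79
AA batteries (8-pack) $14.02: all other tangible goods → 7% → $0.98
Ground coffee (12 oz) $15.00: unprepared food → 0% → $0.00
Cookbook $35.56: books → 6.75% → $2.40
Sushi platter $23.43: ready-to-eat food → 6.75% → $1.58
Pizza slice $5.13: ready-to-eat food → 6.75% → $0.35
Total tax = $0.61 + $0.30 + $3.71 + $0.79 + $0.98 + $2.40 + $1.58 + $0.35 = $10.72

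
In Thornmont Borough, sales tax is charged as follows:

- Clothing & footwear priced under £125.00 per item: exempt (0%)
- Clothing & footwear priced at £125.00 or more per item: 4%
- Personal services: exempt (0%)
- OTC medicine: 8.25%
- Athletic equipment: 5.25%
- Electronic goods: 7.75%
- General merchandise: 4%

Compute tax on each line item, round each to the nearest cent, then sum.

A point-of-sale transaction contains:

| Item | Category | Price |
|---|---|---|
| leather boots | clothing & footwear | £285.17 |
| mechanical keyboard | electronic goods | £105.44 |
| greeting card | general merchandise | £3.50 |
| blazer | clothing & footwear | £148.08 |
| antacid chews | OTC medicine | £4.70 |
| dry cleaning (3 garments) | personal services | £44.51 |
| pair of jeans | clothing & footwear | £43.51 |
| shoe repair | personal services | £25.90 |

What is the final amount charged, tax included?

£686.84

Leather boots £285.17: clothing & footwear, £125.00 or more → 4% → £11.41
Mechanical keyboard £105.44: electronic goods → 7.75% → £8.17
Greeting card £3.50: general merchandise → 4% → £0.14
Blazer £148.08: clothing & footwear, £125.00 or more → 4% → £5.92
Antacid chews £4.70: OTC medicine → 8.25% → £0.39
Dry cleaning (3 garments) £44.51: personal services → 0% → £0.00
Pair of jeans £43.51: clothing & footwear, under £125.00 → 0% → £0.00
Shoe repair £25.90: personal services → 0% → £0.00
Subtotal = £660.81; tax = £26.03; total due = £686.84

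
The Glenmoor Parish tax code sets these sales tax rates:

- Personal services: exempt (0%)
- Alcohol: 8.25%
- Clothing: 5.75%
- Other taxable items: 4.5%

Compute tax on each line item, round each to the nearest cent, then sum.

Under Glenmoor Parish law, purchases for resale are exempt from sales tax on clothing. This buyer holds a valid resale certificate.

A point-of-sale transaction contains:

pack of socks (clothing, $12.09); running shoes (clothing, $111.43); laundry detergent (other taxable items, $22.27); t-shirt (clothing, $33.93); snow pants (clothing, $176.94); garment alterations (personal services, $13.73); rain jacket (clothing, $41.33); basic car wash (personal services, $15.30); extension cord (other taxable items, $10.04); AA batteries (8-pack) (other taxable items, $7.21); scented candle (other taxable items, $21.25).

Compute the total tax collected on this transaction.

$2.73

Pack of socks $12.09: clothing, buyer-exempt → 0% → $0.00
Running shoes $111.43: clothing, buyer-exempt → 0% → $0.00
Laundry detergent $22.27: other taxable items → 4.5% → $1.00
T-shirt $33.93: clothing, buyer-exempt → 0% → $0.00
Snow pants $176.94: clothing, buyer-exempt → 0% → $0.00
Garment alterations $13.73: personal services → 0% → $0.00
Rain jacket $41.33: clothing, buyer-exempt → 0% → $0.00
Basic car wash $15.30: personal services → 0% → $0.00
Extension cord $10.04: other taxable items → 4.5% → $0.45
AA batteries (8-pack) $7.21: other taxable items → 4.5% → $0.32
Scented candle $21.25: other taxable items → 4.5% → $0.96
Total tax = $1.00 + $0.45 + $0.32 + $0.96 = $2.73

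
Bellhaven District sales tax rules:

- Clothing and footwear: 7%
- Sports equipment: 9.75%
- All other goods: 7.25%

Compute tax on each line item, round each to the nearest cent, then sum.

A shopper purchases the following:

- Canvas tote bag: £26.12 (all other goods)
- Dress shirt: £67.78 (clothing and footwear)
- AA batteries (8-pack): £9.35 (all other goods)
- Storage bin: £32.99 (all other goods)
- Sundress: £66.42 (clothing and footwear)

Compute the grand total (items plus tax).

Canvas tote bag £26.12: all other goods → 7.25% → £1.89
Dress shirt £67.78: clothing and footwear → 7% → £4.74
AA batteries (8-pack) £9.35: all other goods → 7.25% → £0.68
Storage bin £32.99: all other goods → 7.25% → £2.39
Sundress £66.42: clothing and footwear → 7% → £4.65
Subtotal = £202.66; tax = £14.35; total due = £217.01

£217.01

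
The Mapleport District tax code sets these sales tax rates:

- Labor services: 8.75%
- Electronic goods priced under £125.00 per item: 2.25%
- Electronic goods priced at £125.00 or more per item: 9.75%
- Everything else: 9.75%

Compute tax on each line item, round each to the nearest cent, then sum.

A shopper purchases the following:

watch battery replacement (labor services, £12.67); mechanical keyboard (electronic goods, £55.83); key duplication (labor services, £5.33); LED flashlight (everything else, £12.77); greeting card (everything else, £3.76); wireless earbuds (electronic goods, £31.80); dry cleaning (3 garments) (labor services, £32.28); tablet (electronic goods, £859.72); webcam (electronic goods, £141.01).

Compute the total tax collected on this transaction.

£105.57

Watch battery replacement £12.67: labor services → 8.75% → £1.11
Mechanical keyboard £55.83: electronic goods, under £125.00 → 2.25% → £1.26
Key duplication £5.33: labor services → 8.75% → £0.47
LED flashlight £12.77: everything else → 9.75% → £1.25
Greeting card £3.76: everything else → 9.75% → £0.37
Wireless earbuds £31.80: electronic goods, under £125.00 → 2.25% → £0.72
Dry cleaning (3 garments) £32.28: labor services → 8.75% → £2.82
Tablet £859.72: electronic goods, £125.00 or more → 9.75% → £83.82
Webcam £141.01: electronic goods, £125.00 or more → 9.75% → £13.75
Total tax = £1.11 + £1.26 + £0.47 + £1.25 + £0.37 + £0.72 + £2.82 + £83.82 + £13.75 = £105.57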